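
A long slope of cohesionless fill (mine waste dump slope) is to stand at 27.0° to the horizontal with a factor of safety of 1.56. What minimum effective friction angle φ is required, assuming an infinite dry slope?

φ = 38.5°

FS = tanφ/tanβ ⇒ tanφ = FS · tanβ = 1.56 · tan27.0° = 0.7949
φ = arctan(0.7949) = 38.48°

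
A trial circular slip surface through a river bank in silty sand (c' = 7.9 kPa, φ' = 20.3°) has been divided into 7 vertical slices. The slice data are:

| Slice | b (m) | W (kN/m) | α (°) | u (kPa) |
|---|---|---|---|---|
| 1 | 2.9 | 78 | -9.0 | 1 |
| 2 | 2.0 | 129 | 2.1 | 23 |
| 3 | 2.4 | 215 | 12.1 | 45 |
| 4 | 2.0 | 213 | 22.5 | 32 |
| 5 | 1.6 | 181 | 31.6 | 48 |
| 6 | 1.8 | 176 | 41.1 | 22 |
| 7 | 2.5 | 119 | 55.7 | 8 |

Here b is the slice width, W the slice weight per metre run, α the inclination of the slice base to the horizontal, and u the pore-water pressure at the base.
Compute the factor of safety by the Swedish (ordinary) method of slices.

FS = 0.82

Ordinary method of slices: FS = Σ[c'·Δl_i + (W_i cosα_i − u_i·Δl_i)·tanφ'] / Σ W_i sinα_i, with Δl_i = b_i / cosα_i.
Slice 1: Δl = 2.9/cos(-9.0°) = 2.936 m; N'_1 = 78·cos(-9.0°) − 1·2.936 = 74.1; c'Δl = 23.20; W sinα = -12.2
Slice 2: Δl = 2.0/cos2.1° = 2.001 m; N'_2 = 129·cos2.1° − 23·2.001 = 82.9; c'Δl = 15.81; W sinα = 4.7
Slice 3: Δl = 2.4/cos12.1° = 2.455 m; N'_3 = 215·cos12.1° − 45·2.455 = 99.8; c'Δl = 19.39; W sinα = 45.1
Slice 4: Δl = 2.0/cos22.5° = 2.165 m; N'_4 = 213·cos22.5° − 32·2.165 = 127.5; c'Δl = 17.10; W sinα = 81.5
Slice 5: Δl = 1.6/cos31.6° = 1.879 m; N'_5 = 181·cos31.6° − 48·1.879 = 64.0; c'Δl = 14.84; W sinα = 94.8
Slice 6: Δl = 1.8/cos41.1° = 2.389 m; N'_6 = 176·cos41.1° − 22·2.389 = 80.1; c'Δl = 18.87; W sinα = 115.7
Slice 7: Δl = 2.5/cos55.7° = 4.436 m; N'_7 = 119·cos55.7° − 8·4.436 = 31.6; c'Δl = 35.05; W sinα = 98.3
Σc'Δl = 144.3 kN/m; ΣN' = 559.9 kN/m; ΣW sinα = 427.9 kN/m
Resisting = 144.3 + 559.9·tan20.3° = 144.3 + 207.1 = 351.4 kN/m
FS = 351.4 / 427.9 = 0.821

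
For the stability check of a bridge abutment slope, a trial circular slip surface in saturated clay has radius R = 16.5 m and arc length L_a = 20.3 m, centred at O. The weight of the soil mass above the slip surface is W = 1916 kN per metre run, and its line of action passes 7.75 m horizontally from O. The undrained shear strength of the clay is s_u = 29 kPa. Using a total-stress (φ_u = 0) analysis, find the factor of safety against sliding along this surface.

FS = 0.65

Taking moments about the centre O, the resisting moment is provided by the undrained shear strength acting along the arc:
M_R = s_u·L_a·R = 29·20.30·16.5 = 9713.6 kN·m/m
M_D = W·d = 1916·7.75 = 14849.0 kN·m/m
FS = M_R / M_D = 9713.6 / 14849.0 = 0.654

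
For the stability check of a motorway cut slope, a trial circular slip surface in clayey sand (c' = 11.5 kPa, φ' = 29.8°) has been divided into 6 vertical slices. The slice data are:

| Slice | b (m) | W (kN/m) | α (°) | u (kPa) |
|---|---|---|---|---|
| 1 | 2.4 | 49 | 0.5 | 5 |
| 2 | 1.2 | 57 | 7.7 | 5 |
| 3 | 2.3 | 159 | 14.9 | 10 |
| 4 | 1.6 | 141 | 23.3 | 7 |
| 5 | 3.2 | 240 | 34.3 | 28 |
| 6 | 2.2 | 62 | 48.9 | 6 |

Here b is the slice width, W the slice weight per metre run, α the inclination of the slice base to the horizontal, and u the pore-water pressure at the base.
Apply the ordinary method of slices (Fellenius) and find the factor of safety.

FS = 1.49

Ordinary method of slices: FS = Σ[c'·Δl_i + (W_i cosα_i − u_i·Δl_i)·tanφ'] / Σ W_i sinα_i, with Δl_i = b_i / cosα_i.
Slice 1: Δl = 2.4/cos0.5° = 2.400 m; N'_1 = 49·cos0.5° − 5·2.400 = 37.0; c'Δl = 27.60; W sinα = 0.4
Slice 2: Δl = 1.2/cos7.7° = 1.211 m; N'_2 = 57·cos7.7° − 5·1.211 = 50.4; c'Δl = 13.93; W sinα = 7.6
Slice 3: Δl = 2.3/cos14.9° = 2.380 m; N'_3 = 159·cos14.9° − 10·2.380 = 129.9; c'Δl = 27.37; W sinα = 40.9
Slice 4: Δl = 1.6/cos23.3° = 1.742 m; N'_4 = 141·cos23.3° − 7·1.742 = 117.3; c'Δl = 20.03; W sinα = 55.8
Slice 5: Δl = 3.2/cos34.3° = 3.874 m; N'_5 = 240·cos34.3° − 28·3.874 = 89.8; c'Δl = 44.55; W sinα = 135.2
Slice 6: Δl = 2.2/cos48.9° = 3.347 m; N'_6 = 62·cos48.9° − 6·3.347 = 20.7; c'Δl = 38.49; W sinα = 46.7
Σc'Δl = 172.0 kN/m; ΣN' = 445.1 kN/m; ΣW sinα = 286.7 kN/m
Resisting = 172.0 + 445.1·tan29.8° = 172.0 + 254.9 = 426.9 kN/m
FS = 426.9 / 286.7 = 1.489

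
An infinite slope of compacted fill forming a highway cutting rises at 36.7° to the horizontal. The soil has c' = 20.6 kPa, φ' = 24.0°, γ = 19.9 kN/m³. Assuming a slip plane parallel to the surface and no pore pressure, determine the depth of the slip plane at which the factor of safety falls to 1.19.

z = 3.65 m

Setting FS = 1.19 in FS = [c' + γz cos²β tanφ'] / [γz sinβ cosβ] and solving for z:
z = c' / [γ cosβ (FS·sinβ − cosβ·tanφ')]
  = 20.6 / [19.9·cos36.7°·(1.19·sin36.7° − cos36.7°·tan24.0°)]
  = 20.6 / [19.9·0.8018·(1.19·0.5976 − 0.8018·0.4452)]
  = 20.6 / 5.6514 = 3.645 m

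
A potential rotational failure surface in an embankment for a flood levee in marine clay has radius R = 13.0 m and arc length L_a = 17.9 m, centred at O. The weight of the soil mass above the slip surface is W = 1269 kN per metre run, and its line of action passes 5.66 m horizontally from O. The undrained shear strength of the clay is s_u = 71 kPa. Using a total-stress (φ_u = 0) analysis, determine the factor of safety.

Taking moments about the centre O, the resisting moment is provided by the undrained shear strength acting along the arc:
M_R = s_u·L_a·R = 71·17.90·13.0 = 16521.7 kN·m/m
M_D = W·d = 1269·5.66 = 7182.5 kN·m/m
FS = M_R / M_D = 16521.7 / 7182.5 = 2.300

FS = 2.30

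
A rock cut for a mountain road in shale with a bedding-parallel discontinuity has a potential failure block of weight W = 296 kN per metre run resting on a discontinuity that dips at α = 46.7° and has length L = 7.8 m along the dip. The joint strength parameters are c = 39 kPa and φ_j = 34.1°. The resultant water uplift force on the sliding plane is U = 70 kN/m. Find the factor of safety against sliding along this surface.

FS = 1.83

Resolving the block weight along and normal to the plane and applying the Mohr–Coulomb strength on the joint:
N' = W cosα − U = 296·cos46.7° − 70 = 133.0 kN/m
Driving force T = W sinα = 296·sin46.7° = 215.4 kN/m
Resisting force R = c·L + N'·tanφ_j = 39·7.8 + 133.0·tan34.1° = 304.2 + 90.0 = 394.2 kN/m
FS = R / T = 394.2 / 215.4 = 1.830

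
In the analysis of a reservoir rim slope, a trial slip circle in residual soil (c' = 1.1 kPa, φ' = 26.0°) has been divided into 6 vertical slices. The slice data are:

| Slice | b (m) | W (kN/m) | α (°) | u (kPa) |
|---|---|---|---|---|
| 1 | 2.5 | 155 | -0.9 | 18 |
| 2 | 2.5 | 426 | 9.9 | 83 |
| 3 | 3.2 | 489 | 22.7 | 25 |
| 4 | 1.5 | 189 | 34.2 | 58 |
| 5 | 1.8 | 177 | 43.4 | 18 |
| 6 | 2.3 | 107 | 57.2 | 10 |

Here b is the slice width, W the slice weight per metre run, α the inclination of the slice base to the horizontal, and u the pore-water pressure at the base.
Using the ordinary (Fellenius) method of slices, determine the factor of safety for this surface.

Ordinary method of slices: FS = Σ[c'·Δl_i + (W_i cosα_i − u_i·Δl_i)·tanφ'] / Σ W_i sinα_i, with Δl_i = b_i / cosα_i.
Slice 1: Δl = 2.5/cos(-0.9°) = 2.500 m; N'_1 = 155·cos(-0.9°) − 18·2.500 = 110.0; c'Δl = 2.75; W sinα = -2.4
Slice 2: Δl = 2.5/cos9.9° = 2.538 m; N'_2 = 426·cos9.9° − 83·2.538 = 209.0; c'Δl = 2.79; W sinα = 73.2
Slice 3: Δl = 3.2/cos22.7° = 3.469 m; N'_3 = 489·cos22.7° − 25·3.469 = 364.4; c'Δl = 3.82; W sinα = 188.7
Slice 4: Δl = 1.5/cos34.2° = 1.814 m; N'_4 = 189·cos34.2° − 58·1.814 = 51.1; c'Δl = 1.99; W sinα = 106.2
Slice 5: Δl = 1.8/cos43.4° = 2.477 m; N'_5 = 177·cos43.4° − 18·2.477 = 84.0; c'Δl = 2.73; W sinα = 121.6
Slice 6: Δl = 2.3/cos57.2° = 4.246 m; N'_6 = 107·cos57.2° − 10·4.246 = 15.5; c'Δl = 4.67; W sinα = 89.9
Σc'Δl = 18.7 kN/m; ΣN' = 834.0 kN/m; ΣW sinα = 577.3 kN/m
Resisting = 18.7 + 834.0·tan26.0° = 18.7 + 406.8 = 425.5 kN/m
FS = 425.5 / 577.3 = 0.737

FS = 0.74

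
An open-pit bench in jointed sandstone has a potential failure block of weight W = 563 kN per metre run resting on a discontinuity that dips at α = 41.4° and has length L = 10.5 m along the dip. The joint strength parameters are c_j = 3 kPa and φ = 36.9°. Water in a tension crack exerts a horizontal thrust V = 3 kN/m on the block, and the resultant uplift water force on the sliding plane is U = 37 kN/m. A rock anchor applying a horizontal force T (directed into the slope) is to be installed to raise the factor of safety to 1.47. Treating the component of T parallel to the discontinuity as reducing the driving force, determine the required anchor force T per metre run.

T = 145 kN/m

Resolving forces along and normal to the sliding plane, with the horizontal anchor force T adding T·sinα to the effective normal force and T·cosα acting up the plane against the driving force:
FS = [c_jL + (W cosα − U − V sinα + T sinα) tanφ] / [W sinα + V cosα − T cosα]
Without the anchor: N' = 383.3 kN/m, driving T_d = 374.6 kN/m, resisting R = 3·10.5 + 383.3·tan36.9° = 319.3 kN/m, FS = 0.85.
Setting FS = 1.47 and solving for T:
1.47·(374.6 − T cos41.4°) = 319.3 + T sin41.4°·tan36.9°
T·(sin41.4°·tan36.9° + 1.47·cos41.4°) = 1.47·374.6 − 319.3
T·(0.6613·0.7508 + 1.47·0.7501) = 550.6 − 319.3 = 231.3
T·1.5992 = 231.3
T = 144.6 kN/m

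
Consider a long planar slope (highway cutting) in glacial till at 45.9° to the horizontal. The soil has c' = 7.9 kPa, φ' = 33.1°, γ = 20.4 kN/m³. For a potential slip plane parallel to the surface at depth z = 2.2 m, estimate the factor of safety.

FS = 0.98

For an infinite slope with a slip plane parallel to the surface (no pore pressure): FS = [c' + γz cos²β tanφ'] / [γz sinβ cosβ].
γz = 20.4·2.2 = 44.88 kN/m²
Numerator = 7.9 + 44.88·cos²45.9°·tan33.1° = 7.9 + 44.88·0.4843·0.6519 = 22.069 kPa
Denominator = 44.88·sin45.9°·cos45.9° = 44.88·0.7181·0.6959 = 22.429 kPa
FS = 22.069 / 22.429 = 0.984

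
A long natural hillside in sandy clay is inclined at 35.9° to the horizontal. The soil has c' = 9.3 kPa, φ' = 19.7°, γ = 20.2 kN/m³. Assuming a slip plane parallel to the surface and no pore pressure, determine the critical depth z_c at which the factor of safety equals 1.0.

z_c = 1.92 m

Setting FS = 1.00 in FS = [c' + γz cos²β tanφ'] / [γz sinβ cosβ] and solving for z:
z = c' / [γ cosβ (FS·sinβ − cosβ·tanφ')]
  = 9.3 / [20.2·cos35.9°·(1.00·sin35.9° − cos35.9°·tan19.7°)]
  = 9.3 / [20.2·0.8100·(1.00·0.5864 − 0.8100·0.3581)]
  = 9.3 / 4.8489 = 1.918 m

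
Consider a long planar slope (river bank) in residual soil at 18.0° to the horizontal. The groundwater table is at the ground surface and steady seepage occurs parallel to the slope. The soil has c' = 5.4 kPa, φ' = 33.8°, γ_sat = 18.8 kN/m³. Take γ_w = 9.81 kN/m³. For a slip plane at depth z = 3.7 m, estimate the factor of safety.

With seepage parallel to the slope and the water table at the surface, the effective normal stress on the slip plane uses the buoyant unit weight γ' = γ_sat − γ_w while the driving shear stress uses γ_sat:
FS = [c' + γ' z cos²β tanφ'] / [γ_sat z sinβ cosβ]
γ' = 18.8 − 9.81 = 8.99 kN/m³
Numerator = 5.4 + 8.99·3.7·cos²18.0°·tan33.8° = 5.4 + 8.99·3.7·0.9045·0.6694 = 25.541 kPa
Denominator = 18.8·3.7·sin18.0°·cos18.0° = 18.8·3.7·0.3090·0.9511 = 20.443 kPa
FS = 25.541 / 20.443 = 1.249

FS = 1.25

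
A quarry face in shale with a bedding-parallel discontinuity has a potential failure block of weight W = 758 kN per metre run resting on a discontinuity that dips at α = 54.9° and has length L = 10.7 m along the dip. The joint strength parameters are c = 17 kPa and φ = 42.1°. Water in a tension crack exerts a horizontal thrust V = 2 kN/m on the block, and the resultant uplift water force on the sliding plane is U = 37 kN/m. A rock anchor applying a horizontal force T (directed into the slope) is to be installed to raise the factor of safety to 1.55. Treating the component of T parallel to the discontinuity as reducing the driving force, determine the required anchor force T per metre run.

T = 259 kN/m

Resolving forces along and normal to the sliding plane, with the horizontal anchor force T adding T·sinα to the effective normal force and T·cosα acting up the plane against the driving force:
FS = [cL + (W cosα − U − V sinα + T sinα) tanφ] / [W sinα + V cosα − T cosα]
Without the anchor: N' = 397.2 kN/m, driving T_d = 621.3 kN/m, resisting R = 17·10.7 + 397.2·tan42.1° = 540.8 kN/m, FS = 0.87.
Setting FS = 1.55 and solving for T:
1.55·(621.3 − T cos54.9°) = 540.8 + T sin54.9°·tan42.1°
T·(sin54.9°·tan42.1° + 1.55·cos54.9°) = 1.55·621.3 − 540.8
T·(0.8181·0.9036 + 1.55·0.5750) = 963.0 − 540.8 = 422.2
T·1.6305 = 422.2
T = 258.9 kN/m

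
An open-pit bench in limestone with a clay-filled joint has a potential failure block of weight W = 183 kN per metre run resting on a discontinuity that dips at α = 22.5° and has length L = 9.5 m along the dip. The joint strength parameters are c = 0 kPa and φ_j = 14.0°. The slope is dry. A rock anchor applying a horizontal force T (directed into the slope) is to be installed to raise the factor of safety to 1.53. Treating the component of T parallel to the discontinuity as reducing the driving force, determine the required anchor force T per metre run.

Resolving forces along and normal to the sliding plane, with the horizontal anchor force T adding T·sinα to the effective normal force and T·cosα acting up the plane against the driving force:
FS = [cL + (W cosα + T sinα) tanφ_j] / [W sinα − T cosα]
Without the anchor: N' = 169.1 kN/m, driving T_d = 70.0 kN/m, resisting R = 0·9.5 + 169.1·tan14.0° = 42.2 kN/m, FS = 0.60.
Setting FS = 1.53 and solving for T:
1.53·(70.0 − T cos22.5°) = 42.2 + T sin22.5°·tan14.0°
T·(sin22.5°·tan14.0° + 1.53·cos22.5°) = 1.53·70.0 − 42.2
T·(0.3827·0.2493 + 1.53·0.9239) = 107.1 − 42.2 = 65.0
T·1.5089 = 65.0
T = 43.1 kN/m

T = 43 kN/m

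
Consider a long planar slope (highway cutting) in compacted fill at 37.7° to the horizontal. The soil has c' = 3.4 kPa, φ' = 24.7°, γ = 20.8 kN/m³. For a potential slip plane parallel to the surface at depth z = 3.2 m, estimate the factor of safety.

FS = 0.70

For an infinite slope with a slip plane parallel to the surface (no pore pressure): FS = [c' + γz cos²β tanφ'] / [γz sinβ cosβ].
γz = 20.8·3.2 = 66.56 kN/m²
Numerator = 3.4 + 66.56·cos²37.7°·tan24.7° = 3.4 + 66.56·0.6260·0.4599 = 22.566 kPa
Denominator = 66.56·sin37.7°·cos37.7° = 66.56·0.6115·0.7912 = 32.205 kPa
FS = 22.566 / 32.205 = 0.701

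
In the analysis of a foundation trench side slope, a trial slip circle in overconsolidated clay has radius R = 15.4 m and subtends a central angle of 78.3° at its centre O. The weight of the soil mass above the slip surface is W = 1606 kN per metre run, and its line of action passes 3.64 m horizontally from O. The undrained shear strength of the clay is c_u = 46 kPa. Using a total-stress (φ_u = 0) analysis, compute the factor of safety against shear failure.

FS = 2.55

Taking moments about the centre O, the resisting moment is provided by the undrained shear strength acting along the arc:
Arc length L_a = R·θ = 15.4·(78.3°·π/180) = 15.4·1.3666 = 21.05 m
M_R = c_u·L_a·R = 46·21.05·15.4 = 14908.7 kN·m/m
M_D = W·d = 1606·3.64 = 5845.8 kN·m/m
FS = M_R / M_D = 14908.7 / 5845.8 = 2.550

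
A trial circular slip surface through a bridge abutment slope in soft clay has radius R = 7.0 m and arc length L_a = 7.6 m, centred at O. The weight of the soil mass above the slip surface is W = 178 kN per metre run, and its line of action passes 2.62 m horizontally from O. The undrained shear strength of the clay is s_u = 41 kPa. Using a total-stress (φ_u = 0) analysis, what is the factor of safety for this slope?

Taking moments about the centre O, the resisting moment is provided by the undrained shear strength acting along the arc:
M_R = s_u·L_a·R = 41·7.60·7.0 = 2181.2 kN·m/m
M_D = W·d = 178·2.62 = 466.4 kN·m/m
FS = M_R / M_D = 2181.2 / 466.4 = 4.677

FS = 4.68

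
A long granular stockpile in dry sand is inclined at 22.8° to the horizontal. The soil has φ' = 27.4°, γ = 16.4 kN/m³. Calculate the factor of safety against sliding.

For a dry cohesionless infinite slope the factor of safety is FS = tanφ' / tanβ.
FS = tan27.4° / tan22.8° = 0.5184 / 0.4204 = 1.233

FS = 1.23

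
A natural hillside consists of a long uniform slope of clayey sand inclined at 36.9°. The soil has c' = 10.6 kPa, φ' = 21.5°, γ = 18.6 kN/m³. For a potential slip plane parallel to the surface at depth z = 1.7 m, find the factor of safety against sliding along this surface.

For an infinite slope with a slip plane parallel to the surface (no pore pressure): FS = [c' + γz cos²β tanφ'] / [γz sinβ cosβ].
γz = 18.6·1.7 = 31.62 kN/m²
Numerator = 10.6 + 31.62·cos²36.9°·tan21.5° = 10.6 + 31.62·0.6395·0.3939 = 18.565 kPa
Denominator = 31.62·sin36.9°·cos36.9° = 31.62·0.6004·0.7997 = 15.182 kPa
FS = 18.565 / 15.182 = 1.223

FS = 1.22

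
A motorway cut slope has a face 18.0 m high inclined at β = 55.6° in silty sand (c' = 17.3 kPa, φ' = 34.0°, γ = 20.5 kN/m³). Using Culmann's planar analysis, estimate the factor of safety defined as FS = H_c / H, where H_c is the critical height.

H_c = (4c'/γ) · sinβ cosφ' / [1 − cos(β − φ')]
    = (4·17.3/20.5) · sin55.6°·cos34.0° / [1 − cos21.6°]
    = 3.376 · 0.6841 / 0.0702 = 32.88 m
FS = H_c / H = 32.88 / 18.0 = 1.827

FS = 1.83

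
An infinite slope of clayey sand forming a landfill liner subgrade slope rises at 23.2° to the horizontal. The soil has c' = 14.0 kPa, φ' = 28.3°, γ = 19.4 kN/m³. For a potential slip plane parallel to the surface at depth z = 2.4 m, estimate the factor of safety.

FS = 2.09

For an infinite slope with a slip plane parallel to the surface (no pore pressure): FS = [c' + γz cos²β tanφ'] / [γz sinβ cosβ].
γz = 19.4·2.4 = 46.56 kN/m²
Numerator = 14.0 + 46.56·cos²23.2°·tan28.3° = 14.0 + 46.56·0.8448·0.5384 = 35.179 kPa
Denominator = 46.56·sin23.2°·cos23.2° = 46.56·0.3939·0.9191 = 16.859 kPa
FS = 35.179 / 16.859 = 2.087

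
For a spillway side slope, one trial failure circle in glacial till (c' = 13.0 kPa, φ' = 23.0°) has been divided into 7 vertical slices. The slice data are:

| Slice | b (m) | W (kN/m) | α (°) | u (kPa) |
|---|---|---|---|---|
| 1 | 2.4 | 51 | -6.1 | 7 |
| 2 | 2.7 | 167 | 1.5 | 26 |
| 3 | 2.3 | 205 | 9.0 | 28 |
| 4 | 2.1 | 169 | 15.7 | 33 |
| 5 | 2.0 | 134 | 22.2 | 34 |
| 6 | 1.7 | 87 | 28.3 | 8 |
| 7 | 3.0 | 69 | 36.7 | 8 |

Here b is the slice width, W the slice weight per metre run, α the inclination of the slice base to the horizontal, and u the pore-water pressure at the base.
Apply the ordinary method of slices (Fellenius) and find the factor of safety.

Ordinary method of slices: FS = Σ[c'·Δl_i + (W_i cosα_i − u_i·Δl_i)·tanφ'] / Σ W_i sinα_i, with Δl_i = b_i / cosα_i.
Slice 1: Δl = 2.4/cos(-6.1°) = 2.414 m; N'_1 = 51·cos(-6.1°) − 7·2.414 = 33.8; c'Δl = 31.38; W sinα = -5.4
Slice 2: Δl = 2.7/cos1.5° = 2.701 m; N'_2 = 167·cos1.5° − 26·2.701 = 96.7; c'Δl = 35.11; W sinα = 4.4
Slice 3: Δl = 2.3/cos9.0° = 2.329 m; N'_3 = 205·cos9.0° − 28·2.329 = 137.3; c'Δl = 30.27; W sinα = 32.1
Slice 4: Δl = 2.1/cos15.7° = 2.181 m; N'_4 = 169·cos15.7° − 33·2.181 = 90.7; c'Δl = 28.36; W sinα = 45.7
Slice 5: Δl = 2.0/cos22.2° = 2.160 m; N'_5 = 134·cos22.2° − 34·2.160 = 50.6; c'Δl = 28.08; W sinα = 50.6
Slice 6: Δl = 1.7/cos28.3° = 1.931 m; N'_6 = 87·cos28.3° − 8·1.931 = 61.2; c'Δl = 25.10; W sinα = 41.2
Slice 7: Δl = 3.0/cos36.7° = 3.742 m; N'_7 = 69·cos36.7° − 8·3.742 = 25.4; c'Δl = 48.64; W sinα = 41.2
Σc'Δl = 226.9 kN/m; ΣN' = 495.7 kN/m; ΣW sinα = 209.9 kN/m
Resisting = 226.9 + 495.7·tan23.0° = 226.9 + 210.4 = 437.3 kN/m
FS = 437.3 / 209.9 = 2.084

FS = 2.08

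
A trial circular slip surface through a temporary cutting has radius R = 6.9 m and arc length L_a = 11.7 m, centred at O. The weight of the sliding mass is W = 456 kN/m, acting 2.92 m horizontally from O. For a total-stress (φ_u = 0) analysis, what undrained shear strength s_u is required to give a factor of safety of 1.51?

FS = s_u·L_a·R / (W·d), so s_u = FS·W·d / (L_a·R).
s_u = 1.51·456·2.92 / (11.70·6.9) = 2010.6 / 80.73 = 24.91 kPa

s_u = 24.9 kPa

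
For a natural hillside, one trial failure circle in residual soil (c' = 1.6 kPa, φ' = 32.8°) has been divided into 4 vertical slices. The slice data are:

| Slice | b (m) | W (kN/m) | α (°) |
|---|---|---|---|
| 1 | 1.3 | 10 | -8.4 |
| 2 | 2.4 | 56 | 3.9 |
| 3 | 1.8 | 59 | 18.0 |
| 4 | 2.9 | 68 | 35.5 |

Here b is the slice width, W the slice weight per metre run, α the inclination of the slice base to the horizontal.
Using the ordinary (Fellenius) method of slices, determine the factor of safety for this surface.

FS = 2.15

Ordinary method of slices: FS = Σ[c'·Δl_i + (W_i cosα_i)·tanφ'] / Σ W_i sinα_i, with Δl_i = b_i / cosα_i.
Slice 1: Δl = 1.3/cos(-8.4°) = 1.314 m; N'_1 = 10·cos(-8.4°) = 9.9; c'Δl = 2.10; W sinα = -1.5
Slice 2: Δl = 2.4/cos3.9° = 2.406 m; N'_2 = 56·cos3.9° = 55.9; c'Δl = 3.85; W sinα = 3.8
Slice 3: Δl = 1.8/cos18.0° = 1.893 m; N'_3 = 59·cos18.0° = 56.1; c'Δl = 3.03; W sinα = 18.2
Slice 4: Δl = 2.9/cos35.5° = 3.562 m; N'_4 = 68·cos35.5° = 55.4; c'Δl = 5.70; W sinα = 39.5
Σc'Δl = 14.7 kN/m; ΣN' = 177.2 kN/m; ΣW sinα = 60.1 kN/m
Resisting = 14.7 + 177.2·tan32.8° = 14.7 + 114.2 = 128.9 kN/m
FS = 128.9 / 60.1 = 2.146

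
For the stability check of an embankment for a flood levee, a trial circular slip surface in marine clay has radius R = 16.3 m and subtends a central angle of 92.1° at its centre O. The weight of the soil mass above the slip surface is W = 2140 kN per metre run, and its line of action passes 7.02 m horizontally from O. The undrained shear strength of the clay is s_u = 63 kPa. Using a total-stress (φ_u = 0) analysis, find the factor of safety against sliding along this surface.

FS = 1.79

Taking moments about the centre O, the resisting moment is provided by the undrained shear strength acting along the arc:
Arc length L_a = R·θ = 16.3·(92.1°·π/180) = 16.3·1.6074 = 26.20 m
M_R = s_u·L_a·R = 63·26.20·16.3 = 26906.2 kN·m/m
M_D = W·d = 2140·7.02 = 15022.8 kN·m/m
FS = M_R / M_D = 26906.2 / 15022.8 = 1.791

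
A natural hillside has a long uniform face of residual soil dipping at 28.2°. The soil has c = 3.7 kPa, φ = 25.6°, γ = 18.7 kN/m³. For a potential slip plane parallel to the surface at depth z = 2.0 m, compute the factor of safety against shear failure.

FS = 1.13

For an infinite slope with a slip plane parallel to the surface (no pore pressure): FS = [c + γz cos²β tanφ] / [γz sinβ cosβ].
γz = 18.7·2.0 = 37.40 kN/m²
Numerator = 3.7 + 37.40·cos²28.2°·tan25.6° = 3.7 + 37.40·0.7767·0.4791 = 17.618 kPa
Denominator = 37.40·sin28.2°·cos28.2° = 37.40·0.4726·0.8813 = 15.576 kPa
FS = 17.618 / 15.576 = 1.131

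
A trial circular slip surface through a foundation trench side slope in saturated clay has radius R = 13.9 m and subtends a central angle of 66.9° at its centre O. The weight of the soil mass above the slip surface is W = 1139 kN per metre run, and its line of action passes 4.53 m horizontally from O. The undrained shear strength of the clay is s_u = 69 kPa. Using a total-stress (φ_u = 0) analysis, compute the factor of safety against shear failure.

Taking moments about the centre O, the resisting moment is provided by the undrained shear strength acting along the arc:
Arc length L_a = R·θ = 13.9·(66.9°·π/180) = 13.9·1.1676 = 16.23 m
M_R = s_u·L_a·R = 69·16.23·13.9 = 15566.2 kN·m/m
M_D = W·d = 1139·4.53 = 5159.7 kN·m/m
FS = M_R / M_D = 15566.2 / 5159.7 = 3.017

FS = 3.02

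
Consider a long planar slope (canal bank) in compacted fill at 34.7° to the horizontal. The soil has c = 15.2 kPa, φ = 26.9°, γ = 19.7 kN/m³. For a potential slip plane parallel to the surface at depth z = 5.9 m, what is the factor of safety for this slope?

FS = 1.01

For an infinite slope with a slip plane parallel to the surface (no pore pressure): FS = [c + γz cos²β tanφ] / [γz sinβ cosβ].
γz = 19.7·5.9 = 116.23 kN/m²
Numerator = 15.2 + 116.23·cos²34.7°·tan26.9° = 15.2 + 116.23·0.6759·0.5073 = 55.057 kPa
Denominator = 116.23·sin34.7°·cos34.7° = 116.23·0.5693·0.8221 = 54.399 kPa
FS = 55.057 / 54.399 = 1.012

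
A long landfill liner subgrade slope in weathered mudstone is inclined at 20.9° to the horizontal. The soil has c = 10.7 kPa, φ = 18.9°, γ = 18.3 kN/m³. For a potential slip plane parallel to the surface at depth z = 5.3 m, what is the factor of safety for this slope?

For an infinite slope with a slip plane parallel to the surface (no pore pressure): FS = [c + γz cos²β tanφ] / [γz sinβ cosβ].
γz = 18.3·5.3 = 96.99 kN/m²
Numerator = 10.7 + 96.99·cos²20.9°·tan18.9° = 10.7 + 96.99·0.8727·0.3424 = 39.681 kPa
Denominator = 96.99·sin20.9°·cos20.9° = 96.99·0.3567·0.9342 = 32.323 kPa
FS = 39.681 / 32.323 = 1.228

FS = 1.23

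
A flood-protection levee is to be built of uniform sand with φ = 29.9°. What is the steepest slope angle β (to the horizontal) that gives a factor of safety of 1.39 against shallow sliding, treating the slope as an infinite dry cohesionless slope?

For an infinite dry cohesionless slope FS = tanφ/tanβ, so tanβ = tanφ / FS.
tanβ = tan29.9° / 1.39 = 0.5750 / 1.39 = 0.4137
β = arctan(0.4137) = 22.47°

β = 22.5°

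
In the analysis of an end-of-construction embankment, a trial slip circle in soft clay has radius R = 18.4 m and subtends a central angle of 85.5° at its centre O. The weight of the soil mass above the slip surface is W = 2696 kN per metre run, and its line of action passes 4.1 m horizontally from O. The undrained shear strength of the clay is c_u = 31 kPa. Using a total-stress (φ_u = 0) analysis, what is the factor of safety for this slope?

FS = 1.42

Taking moments about the centre O, the resisting moment is provided by the undrained shear strength acting along the arc:
Arc length L_a = R·θ = 18.4·(85.5°·π/180) = 18.4·1.4923 = 27.46 m
M_R = c_u·L_a·R = 31·27.46·18.4 = 15661.8 kN·m/m
M_D = W·d = 2696·4.1 = 11053.6 kN·m/m
FS = M_R / M_D = 15661.8 / 11053.6 = 1.417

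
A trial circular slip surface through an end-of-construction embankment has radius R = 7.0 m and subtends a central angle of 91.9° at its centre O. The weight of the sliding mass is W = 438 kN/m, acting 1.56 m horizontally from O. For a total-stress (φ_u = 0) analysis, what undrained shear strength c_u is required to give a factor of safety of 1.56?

FS = c_u·L_a·R / (W·d), so c_u = FS·W·d / (L_a·R).
Arc length L_a = R·θ = 7.0·(91.9°·π/180) = 7.0·1.6040 = 11.23 m
c_u = 1.56·438·1.56 / (11.23·7.0) = 1065.9 / 78.59 = 13.56 kPa

c_u = 13.6 kPa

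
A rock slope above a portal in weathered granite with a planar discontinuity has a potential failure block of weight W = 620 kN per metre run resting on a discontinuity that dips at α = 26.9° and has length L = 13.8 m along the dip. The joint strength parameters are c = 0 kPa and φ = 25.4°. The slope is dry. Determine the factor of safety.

FS = 0.94

Resolving the block weight along and normal to the plane and applying the Mohr–Coulomb strength on the joint:
N' = W cosα = 620·cos26.9° = 552.9 kN/m
Driving force T = W sinα = 620·sin26.9° = 280.5 kN/m
Resisting force R = c·L + N'·tanφ = 0·13.8 + 552.9·tan25.4° = 0.0 + 262.5 = 262.5 kN/m
FS = R / T = 262.5 / 280.5 = 0.936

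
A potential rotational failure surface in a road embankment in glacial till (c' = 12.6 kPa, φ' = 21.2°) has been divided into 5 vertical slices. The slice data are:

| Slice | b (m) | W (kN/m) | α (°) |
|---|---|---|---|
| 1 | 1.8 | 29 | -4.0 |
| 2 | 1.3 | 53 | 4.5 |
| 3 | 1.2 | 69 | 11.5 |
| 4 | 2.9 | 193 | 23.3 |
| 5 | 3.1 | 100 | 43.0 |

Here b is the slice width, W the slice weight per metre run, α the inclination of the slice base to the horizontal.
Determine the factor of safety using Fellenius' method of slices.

Ordinary method of slices: FS = Σ[c'·Δl_i + (W_i cosα_i)·tanφ'] / Σ W_i sinα_i, with Δl_i = b_i / cosα_i.
Slice 1: Δl = 1.8/cos(-4.0°) = 1.804 m; N'_1 = 29·cos(-4.0°) = 28.9; c'Δl = 22.74; W sinα = -2.0
Slice 2: Δl = 1.3/cos4.5° = 1.304 m; N'_2 = 53·cos4.5° = 52.8; c'Δl = 16.43; W sinα = 4.2
Slice 3: Δl = 1.2/cos11.5° = 1.225 m; N'_3 = 69·cos11.5° = 67.6; c'Δl = 15.43; W sinα = 13.8
Slice 4: Δl = 2.9/cos23.3° = 3.158 m; N'_4 = 193·cos23.3° = 177.3; c'Δl = 39.78; W sinα = 76.3
Slice 5: Δl = 3.1/cos43.0° = 4.239 m; N'_5 = 100·cos43.0° = 73.1; c'Δl = 53.41; W sinα = 68.2
Σc'Δl = 147.8 kN/m; ΣN' = 399.8 kN/m; ΣW sinα = 160.4 kN/m
Resisting = 147.8 + 399.8·tan21.2° = 147.8 + 155.1 = 302.9 kN/m
FS = 302.9 / 160.4 = 1.888

FS = 1.89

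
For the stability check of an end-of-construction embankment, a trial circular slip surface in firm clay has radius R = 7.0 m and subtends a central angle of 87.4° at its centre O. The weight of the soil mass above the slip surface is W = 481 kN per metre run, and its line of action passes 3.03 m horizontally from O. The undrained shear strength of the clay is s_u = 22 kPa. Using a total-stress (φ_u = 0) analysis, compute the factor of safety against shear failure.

FS = 1.13

Taking moments about the centre O, the resisting moment is provided by the undrained shear strength acting along the arc:
Arc length L_a = R·θ = 7.0·(87.4°·π/180) = 7.0·1.5254 = 10.68 m
M_R = s_u·L_a·R = 22·10.68·7.0 = 1644.4 kN·m/m
M_D = W·d = 481·3.03 = 1457.4 kN·m/m
FS = M_R / M_D = 1644.4 / 1457.4 = 1.128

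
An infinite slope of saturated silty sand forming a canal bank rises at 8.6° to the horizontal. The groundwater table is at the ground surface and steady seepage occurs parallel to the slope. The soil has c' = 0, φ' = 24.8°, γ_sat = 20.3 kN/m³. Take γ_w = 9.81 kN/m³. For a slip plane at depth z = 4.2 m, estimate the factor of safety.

With seepage parallel to the slope and the water table at the surface, the effective normal stress on the slip plane uses the buoyant unit weight γ' = γ_sat − γ_w while the driving shear stress uses γ_sat:
FS = [c' + γ' z cos²β tanφ'] / [γ_sat z sinβ cosβ]
(For c' = 0 this reduces to FS = (γ'/γ_sat)·tanφ'/tanβ.)
γ' = 20.3 − 9.81 = 10.49 kN/m³
Numerator = 0.0 + 10.49·4.2·cos²8.6°·tan24.8° = 0.0 + 10.49·4.2·0.9776·0.4621 = 19.902 kPa
Denominator = 20.3·4.2·sin8.6°·cos8.6° = 20.3·4.2·0.1495·0.9888 = 12.606 kPa
FS = 19.902 / 12.606 = 1.579

FS = 1.58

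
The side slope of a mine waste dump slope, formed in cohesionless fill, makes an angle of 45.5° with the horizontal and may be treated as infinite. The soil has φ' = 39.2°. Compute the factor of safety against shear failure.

For a dry cohesionless infinite slope the factor of safety is FS = tanφ' / tanβ.
FS = tan39.2° / tan45.5° = 0.8156 / 1.0176 = 0.801

FS = 0.80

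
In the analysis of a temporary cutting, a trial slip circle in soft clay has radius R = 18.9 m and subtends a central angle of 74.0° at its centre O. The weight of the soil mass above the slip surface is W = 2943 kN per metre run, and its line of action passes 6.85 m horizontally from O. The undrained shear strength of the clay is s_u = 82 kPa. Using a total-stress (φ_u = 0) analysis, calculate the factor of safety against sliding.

FS = 1.88

Taking moments about the centre O, the resisting moment is provided by the undrained shear strength acting along the arc:
Arc length L_a = R·θ = 18.9·(74.0°·π/180) = 18.9·1.2915 = 24.41 m
M_R = s_u·L_a·R = 82·24.41·18.9 = 37830.9 kN·m/m
M_D = W·d = 2943·6.85 = 20159.5 kN·m/m
FS = M_R / M_D = 37830.9 / 20159.5 = 1.877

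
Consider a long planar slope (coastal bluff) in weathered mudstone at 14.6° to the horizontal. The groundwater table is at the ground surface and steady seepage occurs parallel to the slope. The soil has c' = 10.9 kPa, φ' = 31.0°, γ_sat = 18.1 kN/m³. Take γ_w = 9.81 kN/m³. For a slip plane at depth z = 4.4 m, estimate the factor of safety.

FS = 1.62

With seepage parallel to the slope and the water table at the surface, the effective normal stress on the slip plane uses the buoyant unit weight γ' = γ_sat − γ_w while the driving shear stress uses γ_sat:
FS = [c' + γ' z cos²β tanφ'] / [γ_sat z sinβ cosβ]
γ' = 18.1 − 9.81 = 8.29 kN/m³
Numerator = 10.9 + 8.29·4.4·cos²14.6°·tan31.0° = 10.9 + 8.29·4.4·0.9365·0.6009 = 31.424 kPa
Denominator = 18.1·4.4·sin14.6°·cos14.6° = 18.1·4.4·0.2521·0.9677 = 19.427 kPa
FS = 31.424 / 19.427 = 1.618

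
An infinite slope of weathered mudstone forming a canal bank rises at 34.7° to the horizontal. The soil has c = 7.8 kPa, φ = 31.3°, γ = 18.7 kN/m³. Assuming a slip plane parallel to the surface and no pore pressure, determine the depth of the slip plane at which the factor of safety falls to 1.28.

Setting FS = 1.28 in FS = [c + γz cos²β tanφ] / [γz sinβ cosβ] and solving for z:
z = c / [γ cosβ (FS·sinβ − cosβ·tanφ)]
  = 7.8 / [18.7·cos34.7°·(1.28·sin34.7° − cos34.7°·tan31.3°)]
  = 7.8 / [18.7·0.8221·(1.28·0.5693 − 0.8221·0.6080)]
  = 7.8 / 3.5177 = 2.217 m

z = 2.22 m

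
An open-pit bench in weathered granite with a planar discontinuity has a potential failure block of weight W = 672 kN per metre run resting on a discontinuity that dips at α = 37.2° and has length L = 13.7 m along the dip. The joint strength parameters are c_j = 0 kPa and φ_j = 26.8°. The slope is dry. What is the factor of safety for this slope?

FS = 0.67

Resolving the block weight along and normal to the plane and applying the Mohr–Coulomb strength on the joint:
N' = W cosα = 672·cos37.2° = 535.3 kN/m
Driving force T = W sinα = 672·sin37.2° = 406.3 kN/m
Resisting force R = c_j·L + N'·tanφ_j = 0·13.7 + 535.3·tan26.8° = 0.0 + 270.4 = 270.4 kN/m
FS = R / T = 270.4 / 406.3 = 0.665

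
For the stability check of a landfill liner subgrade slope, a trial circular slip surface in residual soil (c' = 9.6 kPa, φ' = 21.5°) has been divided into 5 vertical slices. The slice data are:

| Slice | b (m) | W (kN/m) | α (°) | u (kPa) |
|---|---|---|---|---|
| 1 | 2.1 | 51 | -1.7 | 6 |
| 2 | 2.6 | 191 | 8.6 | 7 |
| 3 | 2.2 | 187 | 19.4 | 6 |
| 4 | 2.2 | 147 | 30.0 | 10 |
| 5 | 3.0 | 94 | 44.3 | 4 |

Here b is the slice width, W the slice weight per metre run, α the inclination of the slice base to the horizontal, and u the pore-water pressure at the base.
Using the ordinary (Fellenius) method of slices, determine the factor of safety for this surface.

Ordinary method of slices: FS = Σ[c'·Δl_i + (W_i cosα_i − u_i·Δl_i)·tanφ'] / Σ W_i sinα_i, with Δl_i = b_i / cosα_i.
Slice 1: Δl = 2.1/cos(-1.7°) = 2.101 m; N'_1 = 51·cos(-1.7°) − 6·2.101 = 38.4; c'Δl = 20.17; W sinα = -1.5
Slice 2: Δl = 2.6/cos8.6° = 2.630 m; N'_2 = 191·cos8.6° − 7·2.630 = 170.4; c'Δl = 25.24; W sinα = 28.6
Slice 3: Δl = 2.2/cos19.4° = 2.332 m; N'_3 = 187·cos19.4° − 6·2.332 = 162.4; c'Δl = 22.39; W sinα = 62.1
Slice 4: Δl = 2.2/cos30.0° = 2.540 m; N'_4 = 147·cos30.0° − 10·2.540 = 101.9; c'Δl = 24.39; W sinα = 73.5
Slice 5: Δl = 3.0/cos44.3° = 4.192 m; N'_5 = 94·cos44.3° − 4·4.192 = 50.5; c'Δl = 40.24; W sinα = 65.7
Σc'Δl = 132.4 kN/m; ΣN' = 523.6 kN/m; ΣW sinα = 228.3 kN/m
Resisting = 132.4 + 523.6·tan21.5° = 132.4 + 206.3 = 338.7 kN/m
FS = 338.7 / 228.3 = 1.483

FS = 1.48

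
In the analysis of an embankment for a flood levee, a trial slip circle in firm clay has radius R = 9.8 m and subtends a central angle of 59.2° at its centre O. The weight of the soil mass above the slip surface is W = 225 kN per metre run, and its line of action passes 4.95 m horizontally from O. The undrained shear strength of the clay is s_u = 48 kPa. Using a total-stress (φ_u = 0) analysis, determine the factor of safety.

Taking moments about the centre O, the resisting moment is provided by the undrained shear strength acting along the arc:
Arc length L_a = R·θ = 9.8·(59.2°·π/180) = 9.8·1.0332 = 10.13 m
M_R = s_u·L_a·R = 48·10.13·9.8 = 4763.1 kN·m/m
M_D = W·d = 225·4.95 = 1113.8 kN·m/m
FS = M_R / M_D = 4763.1 / 1113.8 = 4.277

FS = 4.28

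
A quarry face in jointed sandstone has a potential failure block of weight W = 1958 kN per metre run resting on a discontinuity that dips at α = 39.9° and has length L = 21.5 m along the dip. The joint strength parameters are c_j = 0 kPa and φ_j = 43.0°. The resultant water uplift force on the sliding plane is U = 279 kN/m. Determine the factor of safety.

Resolving the block weight along and normal to the plane and applying the Mohr–Coulomb strength on the joint:
N' = W cosα − U = 1958·cos39.9° − 279 = 1223.1 kN/m
Driving force T = W sinα = 1958·sin39.9° = 1256.0 kN/m
Resisting force R = c_j·L + N'·tanφ_j = 0·21.5 + 1223.1·tan43.0° = 0.0 + 1140.6 = 1140.6 kN/m
FS = R / T = 1140.6 / 1256.0 = 0.908

FS = 0.91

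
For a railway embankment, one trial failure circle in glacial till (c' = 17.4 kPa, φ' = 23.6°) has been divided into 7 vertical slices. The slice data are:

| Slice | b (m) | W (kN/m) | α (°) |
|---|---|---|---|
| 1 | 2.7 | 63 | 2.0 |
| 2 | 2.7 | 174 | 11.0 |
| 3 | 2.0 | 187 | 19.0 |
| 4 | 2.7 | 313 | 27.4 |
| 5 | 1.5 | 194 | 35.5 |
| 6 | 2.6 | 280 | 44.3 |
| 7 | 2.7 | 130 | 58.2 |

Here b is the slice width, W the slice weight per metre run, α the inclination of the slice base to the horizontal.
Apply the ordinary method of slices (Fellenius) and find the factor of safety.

Ordinary method of slices: FS = Σ[c'·Δl_i + (W_i cosα_i)·tanφ'] / Σ W_i sinα_i, with Δl_i = b_i / cosα_i.
Slice 1: Δl = 2.7/cos2.0° = 2.702 m; N'_1 = 63·cos2.0° = 63.0; c'Δl = 47.01; W sinα = 2.2
Slice 2: Δl = 2.7/cos11.0° = 2.751 m; N'_2 = 174·cos11.0° = 170.8; c'Δl = 47.86; W sinα = 33.2
Slice 3: Δl = 2.0/cos19.0° = 2.115 m; N'_3 = 187·cos19.0° = 176.8; c'Δl = 36.81; W sinα = 60.9
Slice 4: Δl = 2.7/cos27.4° = 3.041 m; N'_4 = 313·cos27.4° = 277.9; c'Δl = 52.92; W sinα = 144.0
Slice 5: Δl = 1.5/cos35.5° = 1.842 m; N'_5 = 194·cos35.5° = 157.9; c'Δl = 32.06; W sinα = 112.7
Slice 6: Δl = 2.6/cos44.3° = 3.633 m; N'_6 = 280·cos44.3° = 200.4; c'Δl = 63.21; W sinα = 195.6
Slice 7: Δl = 2.7/cos58.2° = 5.124 m; N'_7 = 130·cos58.2° = 68.5; c'Δl = 89.15; W sinα = 110.5
Σc'Δl = 369.0 kN/m; ΣN' = 1115.3 kN/m; ΣW sinα = 659.0 kN/m
Resisting = 369.0 + 1115.3·tan23.6° = 369.0 + 487.3 = 856.3 kN/m
FS = 856.3 / 659.0 = 1.299

FS = 1.30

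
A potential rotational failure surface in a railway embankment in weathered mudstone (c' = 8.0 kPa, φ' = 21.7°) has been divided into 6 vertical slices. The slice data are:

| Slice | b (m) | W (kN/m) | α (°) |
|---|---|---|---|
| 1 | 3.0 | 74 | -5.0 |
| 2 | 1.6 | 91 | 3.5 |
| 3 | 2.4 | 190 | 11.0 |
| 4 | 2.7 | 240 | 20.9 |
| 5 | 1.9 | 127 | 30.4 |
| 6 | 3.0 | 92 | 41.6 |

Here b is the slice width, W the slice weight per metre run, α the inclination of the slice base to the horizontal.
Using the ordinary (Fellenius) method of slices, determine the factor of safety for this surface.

Ordinary method of slices: FS = Σ[c'·Δl_i + (W_i cosα_i)·tanφ'] / Σ W_i sinα_i, with Δl_i = b_i / cosα_i.
Slice 1: Δl = 3.0/cos(-5.0°) = 3.011 m; N'_1 = 74·cos(-5.0°) = 73.7; c'Δl = 24.09; W sinα = -6.4
Slice 2: Δl = 1.6/cos3.5° = 1.603 m; N'_2 = 91·cos3.5° = 90.8; c'Δl = 12.82; W sinα = 5.6
Slice 3: Δl = 2.4/cos11.0° = 2.445 m; N'_3 = 190·cos11.0° = 186.5; c'Δl = 19.56; W sinα = 36.3
Slice 4: Δl = 2.7/cos20.9° = 2.890 m; N'_4 = 240·cos20.9° = 224.2; c'Δl = 23.12; W sinα = 85.6
Slice 5: Δl = 1.9/cos30.4° = 2.203 m; N'_5 = 127·cos30.4° = 109.5; c'Δl = 17.62; W sinα = 64.3
Slice 6: Δl = 3.0/cos41.6° = 4.012 m; N'_6 = 92·cos41.6° = 68.8; c'Δl = 32.09; W sinα = 61.1
Σc'Δl = 129.3 kN/m; ΣN' = 753.6 kN/m; ΣW sinα = 246.3 kN/m
Resisting = 129.3 + 753.6·tan21.7° = 129.3 + 299.9 = 429.2 kN/m
FS = 429.2 / 246.3 = 1.742

FS = 1.74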